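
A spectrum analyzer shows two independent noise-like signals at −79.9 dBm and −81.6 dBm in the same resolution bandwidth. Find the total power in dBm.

Convert to linear, add, convert back:
P₁ = 1.02×10⁻¹¹ W, P₂ = 6.92×10⁻¹² W
P_tot = 1.72×10⁻¹¹ W → 10 log₁₀(P_tot / 10⁻³) = −77.7 dBm

−77.7 dBm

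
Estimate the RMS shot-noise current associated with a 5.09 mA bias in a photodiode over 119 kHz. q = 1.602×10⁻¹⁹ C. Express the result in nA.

I_n = √(2qI·B)
2qI·B = 2 × 1.602×10⁻¹⁹ × 5.09×10⁻³ × 1.19×10⁵ = 1.94×10⁻¹⁶ A²
I_n = √(1.94×10⁻¹⁶) = 1.39×10⁻⁸ A = 13.9 nA

13.9 nA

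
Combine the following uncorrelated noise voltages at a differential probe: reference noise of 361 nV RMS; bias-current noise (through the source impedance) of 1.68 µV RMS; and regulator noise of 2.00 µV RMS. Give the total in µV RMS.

2.64 µV

Uncorrelated sources add in power (mean-square): V_tot = √(ΣV_i²)
V_tot = √[(3.61×10⁻⁷)² + (1.68×10⁻⁶)² + (2.00×10⁻⁶)²] = 2.64×10⁻⁶ V = 2.64 µV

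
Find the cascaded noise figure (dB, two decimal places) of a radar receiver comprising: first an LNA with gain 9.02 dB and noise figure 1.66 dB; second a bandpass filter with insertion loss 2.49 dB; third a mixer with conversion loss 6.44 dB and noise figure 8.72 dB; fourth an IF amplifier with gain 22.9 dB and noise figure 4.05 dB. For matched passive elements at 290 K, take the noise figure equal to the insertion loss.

Convert to linear (a loss of L dB is a gain of −L dB): F_i = 10^(NF_i/10), G_i = 10^(G_i,dB/10)
  Stage 1: F_1 = 10^(1.66/10) = 1.466, G_1 = 10^(9.02/10) = 7.980
  Stage 2: F_2 = 10^(2.49/10) = 1.774, G_2 = 10^(−2.49/10) = 0.5636
  Stage 3: F_3 = 10^(8.72/10) = 7.447, G_3 = 10^(−6.44/10) = 0.2270
  Stage 4: F_4 = 10^(4.05/10) = 2.541, G_4 = 10^(22.9/10) = 195.0
Friis cascade:
  F = 1.466 + (1.774 − 1)/7.980 + (7.447 − 1)/4.498 + (2.541 − 1)/1.021 = 4.505
NF = 10 log₁₀(4.505) = 6.54 dB

6.54 dB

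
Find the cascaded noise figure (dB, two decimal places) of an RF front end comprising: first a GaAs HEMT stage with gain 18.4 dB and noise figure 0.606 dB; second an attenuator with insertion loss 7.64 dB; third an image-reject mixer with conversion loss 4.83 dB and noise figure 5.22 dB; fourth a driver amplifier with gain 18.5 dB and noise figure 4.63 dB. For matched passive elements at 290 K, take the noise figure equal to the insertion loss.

Convert to linear (a loss of L dB is a gain of −L dB): F_i = 10^(NF_i/10), G_i = 10^(G_i,dB/10)
  Stage 1: F_1 = 10^(0.606/10) = 1.150, G_1 = 10^(18.4/10) = 69.18
  Stage 2: F_2 = 10^(7.64/10) = 5.808, G_2 = 10^(−7.64/10) = 0.1722
  Stage 3: F_3 = 10^(5.22/10) = 3.327, G_3 = 10^(−4.83/10) = 0.3289
  Stage 4: F_4 = 10^(4.63/10) = 2.904, G_4 = 10^(18.5/10) = 70.79
Friis cascade:
  F = 1.150 + (5.808 − 1)/69.18 + (3.327 − 1)/11.91 + (2.904 − 1)/3.917 = 1.901
NF = 10 log₁₀(1.901) = 2.79 dB

2.79 dB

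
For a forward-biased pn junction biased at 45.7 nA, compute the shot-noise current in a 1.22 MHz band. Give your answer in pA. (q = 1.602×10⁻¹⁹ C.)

134 pA

I_n = √(2qI·B)
2qI·B = 2 × 1.602×10⁻¹⁹ × 4.57×10⁻⁸ × 1.22×10⁶ = 1.79×10⁻²⁰ A²
I_n = √(1.79×10⁻²⁰) = 1.34×10⁻¹⁰ A = 134 pA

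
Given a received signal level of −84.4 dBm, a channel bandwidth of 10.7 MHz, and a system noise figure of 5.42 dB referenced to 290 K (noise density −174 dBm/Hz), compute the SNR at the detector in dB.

Noise floor: N = −174 + 10 log₁₀(B) + NF
10 log₁₀(1.07×10⁷) = 70.29 dB
N = −174 + 70.29 + 5.42 = −98.29 dBm
SNR = P_sig − N = −84.4 − (−98.29) = 13.89 dB → 13.9 dB

13.9 dB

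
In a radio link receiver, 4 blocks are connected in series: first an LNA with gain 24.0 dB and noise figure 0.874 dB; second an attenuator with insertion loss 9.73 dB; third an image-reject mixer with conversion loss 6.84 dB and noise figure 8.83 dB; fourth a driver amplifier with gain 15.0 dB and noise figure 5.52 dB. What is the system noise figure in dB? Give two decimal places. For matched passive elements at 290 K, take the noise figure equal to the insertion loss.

Convert to linear (a loss of L dB is a gain of −L dB): F_i = 10^(NF_i/10), G_i = 10^(G_i,dB/10)
  Stage 1: F_1 = 10^(0.874/10) = 1.223, G_1 = 10^(24.0/10) = 251.2
  Stage 2: F_2 = 10^(9.73/10) = 9.397, G_2 = 10^(−9.73/10) = 0.1064
  Stage 3: F_3 = 10^(8.83/10) = 7.638, G_3 = 10^(−6.84/10) = 0.2070
  Stage 4: F_4 = 10^(5.52/10) = 3.565, G_4 = 10^(15.0/10) = 31.62
Friis cascade:
  F = 1.223 + (9.397 − 1)/251.2 + (7.638 − 1)/26.73 + (3.565 − 1)/5.534 = 1.968
NF = 10 log₁₀(1.968) = 2.94 dB

2.94 dB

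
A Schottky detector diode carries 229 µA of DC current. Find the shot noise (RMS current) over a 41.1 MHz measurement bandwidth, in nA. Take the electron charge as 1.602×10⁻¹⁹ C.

54.9 nA

I_n = √(2qI·B)
2qI·B = 2 × 1.602×10⁻¹⁹ × 2.29×10⁻⁴ × 4.11×10⁷ = 3.02×10⁻¹⁵ A²
I_n = √(3.02×10⁻¹⁵) = 5.49×10⁻⁸ A = 54.9 nA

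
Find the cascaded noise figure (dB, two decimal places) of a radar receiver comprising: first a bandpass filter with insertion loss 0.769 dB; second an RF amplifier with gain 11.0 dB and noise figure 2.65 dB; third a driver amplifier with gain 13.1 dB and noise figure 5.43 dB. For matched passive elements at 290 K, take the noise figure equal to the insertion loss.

3.86 dB

Convert to linear (a loss of L dB is a gain of −L dB): F_i = 10^(NF_i/10), G_i = 10^(G_i,dB/10)
  Stage 1: F_1 = 10^(0.769/10) = 1.194, G_1 = 10^(−0.769/10) = 0.8377
  Stage 2: F_2 = 10^(2.65/10) = 1.841, G_2 = 10^(11.0/10) = 12.59
  Stage 3: F_3 = 10^(5.43/10) = 3.491, G_3 = 10^(13.1/10) = 20.42
Friis cascade:
  F = 1.194 + (1.841 − 1)/0.8377 + (3.491 − 1)/10.55 = 2.434
NF = 10 log₁₀(2.434) = 3.86 dB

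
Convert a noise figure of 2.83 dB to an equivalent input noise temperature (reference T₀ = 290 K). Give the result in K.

266 K

F = 10^(2.83/10) = 1.91867
T_e = (F − 1)·T₀ = (1.91867 − 1) × 290 = 266 K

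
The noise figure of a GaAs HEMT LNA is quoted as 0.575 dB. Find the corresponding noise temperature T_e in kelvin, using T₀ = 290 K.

F = 10^(0.575/10) = 1.14156
T_e = (F − 1)·T₀ = (1.14156 − 1) × 290 = 41.1 K

41.1 K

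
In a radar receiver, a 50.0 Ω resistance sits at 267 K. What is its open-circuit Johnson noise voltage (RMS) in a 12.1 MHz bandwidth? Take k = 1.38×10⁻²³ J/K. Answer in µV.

2.99 µV

V_n = √(4kTRB)
4kTRB = 4 × 1.38×10⁻²³ × 267 × 5.00×10¹ × 1.21×10⁷ = 8.92×10⁻¹² V²
V_n = √(8.92×10⁻¹²) = 2.99×10⁻⁶ V = 2.99 µV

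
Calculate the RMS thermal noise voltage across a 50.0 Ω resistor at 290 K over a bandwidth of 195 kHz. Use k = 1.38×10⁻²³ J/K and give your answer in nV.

395 nV

V_n = √(4kTRB)
4kTRB = 4 × 1.38×10⁻²³ × 290 × 5.00×10¹ × 1.95×10⁵ = 1.56×10⁻¹³ V²
V_n = √(1.56×10⁻¹³) = 3.95×10⁻⁷ V = 395 nV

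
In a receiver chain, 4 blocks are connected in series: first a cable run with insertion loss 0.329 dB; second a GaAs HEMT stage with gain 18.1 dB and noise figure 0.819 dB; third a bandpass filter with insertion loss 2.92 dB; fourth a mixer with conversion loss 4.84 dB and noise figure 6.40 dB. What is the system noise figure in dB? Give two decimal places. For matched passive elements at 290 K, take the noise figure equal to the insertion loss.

1.55 dB

Convert to linear (a loss of L dB is a gain of −L dB): F_i = 10^(NF_i/10), G_i = 10^(G_i,dB/10)
  Stage 1: F_1 = 10^(0.329/10) = 1.079, G_1 = 10^(−0.329/10) = 0.9270
  Stage 2: F_2 = 10^(0.819/10) = 1.208, G_2 = 10^(18.1/10) = 64.57
  Stage 3: F_3 = 10^(2.92/10) = 1.959, G_3 = 10^(−2.92/10) = 0.5105
  Stage 4: F_4 = 10^(6.40/10) = 4.365, G_4 = 10^(−4.84/10) = 0.3281
Friis cascade:
  F = 1.079 + (1.208 − 1)/0.9270 + (1.959 − 1)/59.85 + (4.365 − 1)/30.56 = 1.429
NF = 10 log₁₀(1.429) = 1.55 dB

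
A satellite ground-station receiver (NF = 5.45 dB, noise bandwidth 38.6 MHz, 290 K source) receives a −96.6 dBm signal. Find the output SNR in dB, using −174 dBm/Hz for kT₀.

−3.9 dB

Noise floor: N = −174 + 10 log₁₀(B) + NF
10 log₁₀(3.86×10⁷) = 75.87 dB
N = −174 + 75.87 + 5.45 = −92.68 dBm
SNR = P_sig − N = −96.6 − (−92.68) = −3.92 dB → −3.9 dB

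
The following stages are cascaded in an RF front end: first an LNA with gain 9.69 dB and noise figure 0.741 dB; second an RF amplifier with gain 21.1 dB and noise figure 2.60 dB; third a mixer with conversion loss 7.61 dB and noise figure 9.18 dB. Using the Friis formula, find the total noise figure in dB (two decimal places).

Convert to linear (a loss of L dB is a gain of −L dB): F_i = 10^(NF_i/10), G_i = 10^(G_i,dB/10)
  Stage 1: F_1 = 10^(0.741/10) = 1.186, G_1 = 10^(9.69/10) = 9.311
  Stage 2: F_2 = 10^(2.60/10) = 1.820, G_2 = 10^(21.1/10) = 128.8
  Stage 3: F_3 = 10^(9.18/10) = 8.279, G_3 = 10^(−7.61/10) = 0.1734
Friis cascade:
  F = 1.186 + (1.820 − 1)/9.311 + (8.279 − 1)/1199 = 1.280
NF = 10 log₁₀(1.280) = 1.07 dB

1.07 dB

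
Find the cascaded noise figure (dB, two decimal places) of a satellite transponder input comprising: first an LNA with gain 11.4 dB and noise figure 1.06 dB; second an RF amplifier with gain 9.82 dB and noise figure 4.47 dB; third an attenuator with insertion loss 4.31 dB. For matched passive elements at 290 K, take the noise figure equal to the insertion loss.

1.52 dB

Convert to linear (a loss of L dB is a gain of −L dB): F_i = 10^(NF_i/10), G_i = 10^(G_i,dB/10)
  Stage 1: F_1 = 10^(1.06/10) = 1.276, G_1 = 10^(11.4/10) = 13.80
  Stage 2: F_2 = 10^(4.47/10) = 2.799, G_2 = 10^(9.82/10) = 9.594
  Stage 3: F_3 = 10^(4.31/10) = 2.698, G_3 = 10^(−4.31/10) = 0.3707
Friis cascade:
  F = 1.276 + (2.799 − 1)/13.80 + (2.698 − 1)/132.4 = 1.420
NF = 10 log₁₀(1.420) = 1.52 dB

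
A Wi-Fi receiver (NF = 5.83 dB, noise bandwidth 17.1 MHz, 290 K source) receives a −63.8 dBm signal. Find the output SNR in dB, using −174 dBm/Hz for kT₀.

Noise floor: N = −174 + 10 log₁₀(B) + NF
10 log₁₀(1.71×10⁷) = 72.33 dB
N = −174 + 72.33 + 5.83 = −95.84 dBm
SNR = P_sig − N = −63.8 − (−95.84) = 32.04 dB → 32.0 dB

32.0 dB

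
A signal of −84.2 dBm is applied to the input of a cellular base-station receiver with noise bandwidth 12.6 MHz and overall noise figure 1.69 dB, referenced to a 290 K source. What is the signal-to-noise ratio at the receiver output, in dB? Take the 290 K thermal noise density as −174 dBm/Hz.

17.1 dB

Noise floor: N = −174 + 10 log₁₀(B) + NF
10 log₁₀(1.26×10⁷) = 71 dB
N = −174 + 71 + 1.69 = −101.31 dBm
SNR = P_sig − N = −84.2 − (−101.31) = 17.11 dB → 17.1 dB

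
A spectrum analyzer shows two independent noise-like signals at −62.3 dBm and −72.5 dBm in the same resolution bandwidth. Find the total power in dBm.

Convert to linear, add, convert back:
P₁ = 5.89×10⁻¹⁰ W, P₂ = 5.62×10⁻¹¹ W
P_tot = 6.45×10⁻¹⁰ W → 10 log₁₀(P_tot / 10⁻³) = −61.9 dBm

−61.9 dBm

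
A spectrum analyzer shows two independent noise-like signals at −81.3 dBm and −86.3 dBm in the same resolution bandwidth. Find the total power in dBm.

−80.1 dBm

Convert to linear, add, convert back:
P₁ = 7.41×10⁻¹² W, P₂ = 2.34×10⁻¹² W
P_tot = 9.76×10⁻¹² W → 10 log₁₀(P_tot / 10⁻³) = −80.1 dBm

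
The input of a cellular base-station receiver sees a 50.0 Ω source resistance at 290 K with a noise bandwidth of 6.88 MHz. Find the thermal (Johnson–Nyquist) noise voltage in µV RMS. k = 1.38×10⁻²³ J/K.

2.35 µV

V_n = √(4kTRB)
4kTRB = 4 × 1.38×10⁻²³ × 290 × 5.00×10¹ × 6.88×10⁶ = 5.51×10⁻¹² V²
V_n = √(5.51×10⁻¹²) = 2.35×10⁻⁶ V = 2.35 µV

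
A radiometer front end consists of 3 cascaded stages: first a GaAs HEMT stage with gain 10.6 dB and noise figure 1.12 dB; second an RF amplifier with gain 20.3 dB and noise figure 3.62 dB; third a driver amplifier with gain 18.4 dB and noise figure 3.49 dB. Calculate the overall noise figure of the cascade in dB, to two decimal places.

1.49 dB

Convert to linear (a loss of L dB is a gain of −L dB): F_i = 10^(NF_i/10), G_i = 10^(G_i,dB/10)
  Stage 1: F_1 = 10^(1.12/10) = 1.294, G_1 = 10^(10.6/10) = 11.48
  Stage 2: F_2 = 10^(3.62/10) = 2.301, G_2 = 10^(20.3/10) = 107.2
  Stage 3: F_3 = 10^(3.49/10) = 2.234, G_3 = 10^(18.4/10) = 69.18
Friis cascade:
  F = 1.294 + (2.301 − 1)/11.48 + (2.234 − 1)/1230 = 1.409
NF = 10 log₁₀(1.409) = 1.49 dB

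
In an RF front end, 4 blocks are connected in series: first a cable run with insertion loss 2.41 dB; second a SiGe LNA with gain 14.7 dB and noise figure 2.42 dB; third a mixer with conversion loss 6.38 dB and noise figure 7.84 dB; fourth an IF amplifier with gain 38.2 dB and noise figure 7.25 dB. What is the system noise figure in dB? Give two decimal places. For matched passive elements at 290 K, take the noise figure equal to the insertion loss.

6.48 dB

Convert to linear (a loss of L dB is a gain of −L dB): F_i = 10^(NF_i/10), G_i = 10^(G_i,dB/10)
  Stage 1: F_1 = 10^(2.41/10) = 1.742, G_1 = 10^(−2.41/10) = 0.5741
  Stage 2: F_2 = 10^(2.42/10) = 1.746, G_2 = 10^(14.7/10) = 29.51
  Stage 3: F_3 = 10^(7.84/10) = 6.081, G_3 = 10^(−6.38/10) = 0.2301
  Stage 4: F_4 = 10^(7.25/10) = 5.309, G_4 = 10^(38.2/10) = 6607
Friis cascade:
  F = 1.742 + (1.746 − 1)/0.5741 + (6.081 − 1)/16.94 + (5.309 − 1)/3.899 = 4.446
NF = 10 log₁₀(4.446) = 6.48 dB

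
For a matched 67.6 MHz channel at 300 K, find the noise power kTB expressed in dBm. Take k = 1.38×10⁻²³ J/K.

−95.5 dBm

P_n = kTB = 1.38×10⁻²³ × 300 × 6.76×10⁷ = 2.80×10⁻¹³ W
In dBm: 10 log₁₀(2.80×10⁻¹³ / 10⁻³) = −95.5 dBm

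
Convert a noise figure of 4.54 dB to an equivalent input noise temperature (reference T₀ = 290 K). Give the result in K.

F = 10^(4.54/10) = 2.84446
T_e = (F − 1)·T₀ = (2.84446 − 1) × 290 = 535 K

535 K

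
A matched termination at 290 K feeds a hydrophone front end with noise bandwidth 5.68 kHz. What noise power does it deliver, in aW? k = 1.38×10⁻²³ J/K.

P_n = kTB = 1.38×10⁻²³ × 290 × 5.68×10³ = 2.27×10⁻¹⁷ W = 22.7 aW

22.7 aW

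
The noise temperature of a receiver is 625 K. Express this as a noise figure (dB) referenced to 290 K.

4.99 dB

F = 1 + T_e/T₀ = 1 + 625/290 = 3.15517
NF = 10 log₁₀(3.15517) = 4.99 dB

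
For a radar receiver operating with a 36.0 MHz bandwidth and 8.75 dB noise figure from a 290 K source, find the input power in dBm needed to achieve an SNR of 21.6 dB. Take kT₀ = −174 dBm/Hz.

−68.1 dBm

Sensitivity = −174 + 10 log₁₀(B) + NF + SNR_min
= −174 + 75.56 + 8.75 + 21.6
= −68.09 dBm → −68.1 dBm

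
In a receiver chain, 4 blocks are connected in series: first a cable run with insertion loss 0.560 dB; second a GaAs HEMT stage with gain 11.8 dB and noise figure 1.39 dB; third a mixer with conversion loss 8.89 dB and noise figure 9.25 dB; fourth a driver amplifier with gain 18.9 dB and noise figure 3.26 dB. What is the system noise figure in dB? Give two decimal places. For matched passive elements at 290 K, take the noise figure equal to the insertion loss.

4.43 dB

Convert to linear (a loss of L dB is a gain of −L dB): F_i = 10^(NF_i/10), G_i = 10^(G_i,dB/10)
  Stage 1: F_1 = 10^(0.560/10) = 1.138, G_1 = 10^(−0.560/10) = 0.8790
  Stage 2: F_2 = 10^(1.39/10) = 1.377, G_2 = 10^(11.8/10) = 15.14
  Stage 3: F_3 = 10^(9.25/10) = 8.414, G_3 = 10^(−8.89/10) = 0.1291
  Stage 4: F_4 = 10^(3.26/10) = 2.118, G_4 = 10^(18.9/10) = 77.62
Friis cascade:
  F = 1.138 + (1.377 − 1)/0.8790 + (8.414 − 1)/13.30 + (2.118 − 1)/1.718 = 2.775
NF = 10 log₁₀(2.775) = 4.43 dB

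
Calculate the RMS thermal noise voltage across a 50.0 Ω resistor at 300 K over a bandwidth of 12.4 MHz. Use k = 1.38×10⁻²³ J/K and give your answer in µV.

3.20 µV

V_n = √(4kTRB)
4kTRB = 4 × 1.38×10⁻²³ × 300 × 5.00×10¹ × 1.24×10⁷ = 1.03×10⁻¹¹ V²
V_n = √(1.03×10⁻¹¹) = 3.20×10⁻⁶ V = 3.20 µV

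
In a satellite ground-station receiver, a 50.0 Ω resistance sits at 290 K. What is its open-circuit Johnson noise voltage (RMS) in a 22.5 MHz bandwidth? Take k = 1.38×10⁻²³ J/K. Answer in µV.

V_n = √(4kTRB)
4kTRB = 4 × 1.38×10⁻²³ × 290 × 5.00×10¹ × 2.25×10⁷ = 1.80×10⁻¹¹ V²
V_n = √(1.80×10⁻¹¹) = 4.24×10⁻⁶ V = 4.24 µV

4.24 µV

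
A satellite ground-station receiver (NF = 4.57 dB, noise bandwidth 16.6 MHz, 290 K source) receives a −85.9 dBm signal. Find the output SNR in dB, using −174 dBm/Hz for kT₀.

Noise floor: N = −174 + 10 log₁₀(B) + NF
10 log₁₀(1.66×10⁷) = 72.2 dB
N = −174 + 72.2 + 4.57 = −97.23 dBm
SNR = P_sig − N = −85.9 − (−97.23) = 11.33 dB → 11.3 dB

11.3 dB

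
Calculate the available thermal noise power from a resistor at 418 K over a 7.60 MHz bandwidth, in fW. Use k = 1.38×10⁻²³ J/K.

P_n = kTB = 1.38×10⁻²³ × 418 × 7.60×10⁶ = 4.38×10⁻¹⁴ W = 43.8 fW

43.8 fW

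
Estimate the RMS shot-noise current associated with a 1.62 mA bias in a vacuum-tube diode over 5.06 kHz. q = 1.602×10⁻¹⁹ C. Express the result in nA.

I_n = √(2qI·B)
2qI·B = 2 × 1.602×10⁻¹⁹ × 1.62×10⁻³ × 5.06×10³ = 2.63×10⁻¹⁸ A²
I_n = √(2.63×10⁻¹⁸) = 1.62×10⁻⁹ A = 1.62 nA

1.62 nA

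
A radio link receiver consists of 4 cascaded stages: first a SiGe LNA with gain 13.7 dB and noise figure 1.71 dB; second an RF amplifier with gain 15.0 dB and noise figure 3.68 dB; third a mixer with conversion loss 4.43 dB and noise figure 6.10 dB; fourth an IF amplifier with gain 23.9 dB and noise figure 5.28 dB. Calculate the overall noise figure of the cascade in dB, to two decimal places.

Convert to linear (a loss of L dB is a gain of −L dB): F_i = 10^(NF_i/10), G_i = 10^(G_i,dB/10)
  Stage 1: F_1 = 10^(1.71/10) = 1.483, G_1 = 10^(13.7/10) = 23.44
  Stage 2: F_2 = 10^(3.68/10) = 2.333, G_2 = 10^(15.0/10) = 31.62
  Stage 3: F_3 = 10^(6.10/10) = 4.074, G_3 = 10^(−4.43/10) = 0.3606
  Stage 4: F_4 = 10^(5.28/10) = 3.373, G_4 = 10^(23.9/10) = 245.5
Friis cascade:
  F = 1.483 + (2.333 − 1)/23.44 + (4.074 − 1)/741.3 + (3.373 − 1)/267.3 = 1.552
NF = 10 log₁₀(1.552) = 1.91 dB

1.91 dB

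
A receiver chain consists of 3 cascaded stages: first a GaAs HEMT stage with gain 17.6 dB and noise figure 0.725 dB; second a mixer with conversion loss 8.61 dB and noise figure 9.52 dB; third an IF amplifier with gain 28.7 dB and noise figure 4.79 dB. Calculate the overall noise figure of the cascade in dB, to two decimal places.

1.97 dB

Convert to linear (a loss of L dB is a gain of −L dB): F_i = 10^(NF_i/10), G_i = 10^(G_i,dB/10)
  Stage 1: F_1 = 10^(0.725/10) = 1.182, G_1 = 10^(17.6/10) = 57.54
  Stage 2: F_2 = 10^(9.52/10) = 8.954, G_2 = 10^(−8.61/10) = 0.1377
  Stage 3: F_3 = 10^(4.79/10) = 3.013, G_3 = 10^(28.7/10) = 741.3
Friis cascade:
  F = 1.182 + (8.954 − 1)/57.54 + (3.013 − 1)/7.925 = 1.574
NF = 10 log₁₀(1.574) = 1.97 dB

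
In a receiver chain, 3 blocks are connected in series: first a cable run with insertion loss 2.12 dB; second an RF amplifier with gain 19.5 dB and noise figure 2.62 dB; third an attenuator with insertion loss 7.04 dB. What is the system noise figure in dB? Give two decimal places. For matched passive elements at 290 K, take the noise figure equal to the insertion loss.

4.85 dB

Convert to linear (a loss of L dB is a gain of −L dB): F_i = 10^(NF_i/10), G_i = 10^(G_i,dB/10)
  Stage 1: F_1 = 10^(2.12/10) = 1.629, G_1 = 10^(−2.12/10) = 0.6138
  Stage 2: F_2 = 10^(2.62/10) = 1.828, G_2 = 10^(19.5/10) = 89.13
  Stage 3: F_3 = 10^(7.04/10) = 5.058, G_3 = 10^(−7.04/10) = 0.1977
Friis cascade:
  F = 1.629 + (1.828 − 1)/0.6138 + (5.058 − 1)/54.70 = 3.053
NF = 10 log₁₀(3.053) = 4.85 dB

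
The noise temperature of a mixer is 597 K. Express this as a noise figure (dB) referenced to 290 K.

4.86 dB

F = 1 + T_e/T₀ = 1 + 597/290 = 3.05862
NF = 10 log₁₀(3.05862) = 4.86 dB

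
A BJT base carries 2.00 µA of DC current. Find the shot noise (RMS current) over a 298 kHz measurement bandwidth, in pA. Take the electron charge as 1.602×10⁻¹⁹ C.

437 pA

I_n = √(2qI·B)
2qI·B = 2 × 1.602×10⁻¹⁹ × 2.00×10⁻⁶ × 2.98×10⁵ = 1.91×10⁻¹⁹ A²
I_n = √(1.91×10⁻¹⁹) = 4.37×10⁻¹⁰ A = 437 pA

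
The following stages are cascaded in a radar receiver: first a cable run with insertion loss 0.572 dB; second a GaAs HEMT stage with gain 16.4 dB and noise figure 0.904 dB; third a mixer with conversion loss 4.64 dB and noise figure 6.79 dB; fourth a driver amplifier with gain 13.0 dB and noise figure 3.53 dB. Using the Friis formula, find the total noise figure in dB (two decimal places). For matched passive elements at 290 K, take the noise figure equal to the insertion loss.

Convert to linear (a loss of L dB is a gain of −L dB): F_i = 10^(NF_i/10), G_i = 10^(G_i,dB/10)
  Stage 1: F_1 = 10^(0.572/10) = 1.141, G_1 = 10^(−0.572/10) = 0.8766
  Stage 2: F_2 = 10^(0.904/10) = 1.231, G_2 = 10^(16.4/10) = 43.65
  Stage 3: F_3 = 10^(6.79/10) = 4.775, G_3 = 10^(−4.64/10) = 0.3436
  Stage 4: F_4 = 10^(3.53/10) = 2.254, G_4 = 10^(13.0/10) = 19.95
Friis cascade:
  F = 1.141 + (1.231 − 1)/0.8766 + (4.775 − 1)/38.26 + (2.254 − 1)/13.15 = 1.599
NF = 10 log₁₀(1.599) = 2.04 dB

2.04 dB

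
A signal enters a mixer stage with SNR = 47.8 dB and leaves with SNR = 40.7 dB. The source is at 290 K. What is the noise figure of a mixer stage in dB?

NF (dB) = SNR_in(dB) − SNR_out(dB) when the source is at T₀
NF = 47.8 − 40.7 = 7.1 dB

7.1 dB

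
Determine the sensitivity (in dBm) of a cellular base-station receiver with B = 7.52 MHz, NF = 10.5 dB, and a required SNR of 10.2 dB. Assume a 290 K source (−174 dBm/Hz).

Sensitivity = −174 + 10 log₁₀(B) + NF + SNR_min
= −174 + 68.76 + 10.5 + 10.2
= −84.54 dBm → −84.5 dBm

−84.5 dBm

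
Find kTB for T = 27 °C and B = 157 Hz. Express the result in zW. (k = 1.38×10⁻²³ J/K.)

T = 27 °C + 273.15 = 300.15 K
P_n = kTB = 1.38×10⁻²³ × 300.15 × 1.57×10² = 6.50×10⁻¹⁹ W = 650 zW

650 zW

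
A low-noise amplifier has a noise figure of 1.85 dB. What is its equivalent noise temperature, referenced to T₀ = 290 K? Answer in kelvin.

F = 10^(1.85/10) = 1.53109
T_e = (F − 1)·T₀ = (1.53109 − 1) × 290 = 154 K

154 K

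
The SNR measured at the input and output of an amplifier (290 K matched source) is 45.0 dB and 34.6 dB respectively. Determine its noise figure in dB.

10.4 dB

NF (dB) = SNR_in(dB) − SNR_out(dB) when the source is at T₀
NF = 45.0 − 34.6 = 10.4 dB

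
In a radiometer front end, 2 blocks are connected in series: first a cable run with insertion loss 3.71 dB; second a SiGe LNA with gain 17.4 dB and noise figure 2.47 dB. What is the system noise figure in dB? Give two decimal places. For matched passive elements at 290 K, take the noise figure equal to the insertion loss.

Convert to linear (a loss of L dB is a gain of −L dB): F_i = 10^(NF_i/10), G_i = 10^(G_i,dB/10)
  Stage 1: F_1 = 10^(3.71/10) = 2.350, G_1 = 10^(−3.71/10) = 0.4256
  Stage 2: F_2 = 10^(2.47/10) = 1.766, G_2 = 10^(17.4/10) = 54.95
Friis cascade:
  F = 2.350 + (1.766 − 1)/0.4256 = 4.150
NF = 10 log₁₀(4.150) = 6.18 dB

6.18 dB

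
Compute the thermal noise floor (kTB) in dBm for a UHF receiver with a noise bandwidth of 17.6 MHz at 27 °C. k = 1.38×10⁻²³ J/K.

−101.4 dBm

T = 27 °C + 273.15 = 300.15 K
P_n = kTB = 1.38×10⁻²³ × 300.15 × 1.76×10⁷ = 7.29×10⁻¹⁴ W
In dBm: 10 log₁₀(7.29×10⁻¹⁴ / 10⁻³) = −101.4 dBm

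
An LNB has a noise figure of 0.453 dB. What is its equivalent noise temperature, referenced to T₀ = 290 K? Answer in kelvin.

F = 10^(0.453/10) = 1.10994
T_e = (F − 1)·T₀ = (1.10994 − 1) × 290 = 31.9 K

31.9 K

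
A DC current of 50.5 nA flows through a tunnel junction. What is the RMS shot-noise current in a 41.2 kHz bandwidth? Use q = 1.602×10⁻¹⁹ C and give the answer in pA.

I_n = √(2qI·B)
2qI·B = 2 × 1.602×10⁻¹⁹ × 5.05×10⁻⁸ × 4.12×10⁴ = 6.67×10⁻²² A²
I_n = √(6.67×10⁻²²) = 2.58×10⁻¹¹ A = 25.8 pA

25.8 pA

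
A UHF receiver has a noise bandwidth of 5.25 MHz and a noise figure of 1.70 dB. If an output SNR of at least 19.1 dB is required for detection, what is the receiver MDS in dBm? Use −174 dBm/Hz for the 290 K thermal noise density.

Sensitivity = −174 + 10 log₁₀(B) + NF + SNR_min
= −174 + 67.2 + 1.70 + 19.1
= −86.00 dBm → −86.0 dBm

−86.0 dBm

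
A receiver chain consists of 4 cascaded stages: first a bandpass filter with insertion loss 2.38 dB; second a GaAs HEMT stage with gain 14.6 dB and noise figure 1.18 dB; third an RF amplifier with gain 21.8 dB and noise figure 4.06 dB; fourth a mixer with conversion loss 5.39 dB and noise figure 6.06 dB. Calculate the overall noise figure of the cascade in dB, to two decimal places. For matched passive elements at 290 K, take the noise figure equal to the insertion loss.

Convert to linear (a loss of L dB is a gain of −L dB): F_i = 10^(NF_i/10), G_i = 10^(G_i,dB/10)
  Stage 1: F_1 = 10^(2.38/10) = 1.730, G_1 = 10^(−2.38/10) = 0.5781
  Stage 2: F_2 = 10^(1.18/10) = 1.312, G_2 = 10^(14.6/10) = 28.84
  Stage 3: F_3 = 10^(4.06/10) = 2.547, G_3 = 10^(21.8/10) = 151.4
  Stage 4: F_4 = 10^(6.06/10) = 4.036, G_4 = 10^(−5.39/10) = 0.2891
Friis cascade:
  F = 1.730 + (1.312 − 1)/0.5781 + (2.547 − 1)/16.67 + (4.036 − 1)/2523 = 2.364
NF = 10 log₁₀(2.364) = 3.74 dB

3.74 dB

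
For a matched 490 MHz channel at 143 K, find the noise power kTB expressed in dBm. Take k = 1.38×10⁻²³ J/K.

−90.1 dBm

P_n = kTB = 1.38×10⁻²³ × 143 × 4.90×10⁸ = 9.67×10⁻¹³ W
In dBm: 10 log₁₀(9.67×10⁻¹³ / 10⁻³) = −90.1 dBm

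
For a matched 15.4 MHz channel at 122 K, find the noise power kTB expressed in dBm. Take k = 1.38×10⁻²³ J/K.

P_n = kTB = 1.38×10⁻²³ × 122 × 1.54×10⁷ = 2.59×10⁻¹⁴ W
In dBm: 10 log₁₀(2.59×10⁻¹⁴ / 10⁻³) = −105.9 dBm

−105.9 dBm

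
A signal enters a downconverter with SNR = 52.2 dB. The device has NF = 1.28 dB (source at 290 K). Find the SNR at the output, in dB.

By definition F = SNR_in/SNR_out, so in dB: SNR_out = SNR_in − NF
SNR_out = 52.2 − 1.28 = 50.92 dB

50.92 dB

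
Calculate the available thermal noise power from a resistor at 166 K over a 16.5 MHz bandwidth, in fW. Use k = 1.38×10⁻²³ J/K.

P_n = kTB = 1.38×10⁻²³ × 166 × 1.65×10⁷ = 3.78×10⁻¹⁴ W = 37.8 fW

37.8 fW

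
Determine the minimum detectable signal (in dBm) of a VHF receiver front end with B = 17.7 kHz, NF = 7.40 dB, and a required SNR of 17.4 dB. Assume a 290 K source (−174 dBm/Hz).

Sensitivity = −174 + 10 log₁₀(B) + NF + SNR_min
= −174 + 42.48 + 7.40 + 17.4
= −106.72 dBm → −106.7 dBm

−106.7 dBm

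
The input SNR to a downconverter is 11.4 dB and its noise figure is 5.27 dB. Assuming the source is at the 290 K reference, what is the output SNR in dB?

By definition F = SNR_in/SNR_out, so in dB: SNR_out = SNR_in − NF
SNR_out = 11.4 − 5.27 = 6.13 dB

6.13 dB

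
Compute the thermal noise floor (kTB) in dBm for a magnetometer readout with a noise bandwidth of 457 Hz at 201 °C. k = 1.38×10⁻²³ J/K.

−145.2 dBm

T = 201 °C + 273.15 = 474.15 K
P_n = kTB = 1.38×10⁻²³ × 474.15 × 4.57×10² = 2.99×10⁻¹⁸ W
In dBm: 10 log₁₀(2.99×10⁻¹⁸ / 10⁻³) = −145.2 dBm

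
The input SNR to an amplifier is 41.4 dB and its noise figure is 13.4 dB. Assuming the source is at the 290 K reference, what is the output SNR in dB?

28.0 dB

By definition F = SNR_in/SNR_out, so in dB: SNR_out = SNR_in − NF
SNR_out = 41.4 − 13.4 = 28.0 dB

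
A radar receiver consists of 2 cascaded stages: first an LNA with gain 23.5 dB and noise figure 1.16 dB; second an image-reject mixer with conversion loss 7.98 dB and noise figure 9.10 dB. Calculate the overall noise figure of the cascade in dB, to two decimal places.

1.26 dB

Convert to linear (a loss of L dB is a gain of −L dB): F_i = 10^(NF_i/10), G_i = 10^(G_i,dB/10)
  Stage 1: F_1 = 10^(1.16/10) = 1.306, G_1 = 10^(23.5/10) = 223.9
  Stage 2: F_2 = 10^(9.10/10) = 8.128, G_2 = 10^(−7.98/10) = 0.1592
Friis cascade:
  F = 1.306 + (8.128 − 1)/223.9 = 1.338
NF = 10 log₁₀(1.338) = 1.26 dB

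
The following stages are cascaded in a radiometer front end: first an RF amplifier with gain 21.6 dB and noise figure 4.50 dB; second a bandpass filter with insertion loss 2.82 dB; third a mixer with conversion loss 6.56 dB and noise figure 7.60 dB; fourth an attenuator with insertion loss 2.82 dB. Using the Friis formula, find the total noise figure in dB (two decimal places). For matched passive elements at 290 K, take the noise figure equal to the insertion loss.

4.69 dB

Convert to linear (a loss of L dB is a gain of −L dB): F_i = 10^(NF_i/10), G_i = 10^(G_i,dB/10)
  Stage 1: F_1 = 10^(4.50/10) = 2.818, G_1 = 10^(21.6/10) = 144.5
  Stage 2: F_2 = 10^(2.82/10) = 1.914, G_2 = 10^(−2.82/10) = 0.5224
  Stage 3: F_3 = 10^(7.60/10) = 5.754, G_3 = 10^(−6.56/10) = 0.2208
  Stage 4: F_4 = 10^(2.82/10) = 1.914, G_4 = 10^(−2.82/10) = 0.5224
Friis cascade:
  F = 2.818 + (1.914 − 1)/144.5 + (5.754 − 1)/75.51 + (1.914 − 1)/16.67 = 2.943
NF = 10 log₁₀(2.943) = 4.69 dB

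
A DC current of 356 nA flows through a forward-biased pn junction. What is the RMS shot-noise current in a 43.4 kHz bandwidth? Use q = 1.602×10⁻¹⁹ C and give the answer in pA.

70.4 pA

I_n = √(2qI·B)
2qI·B = 2 × 1.602×10⁻¹⁹ × 3.56×10⁻⁷ × 4.34×10⁴ = 4.95×10⁻²¹ A²
I_n = √(4.95×10⁻²¹) = 7.04×10⁻¹¹ A = 70.4 pA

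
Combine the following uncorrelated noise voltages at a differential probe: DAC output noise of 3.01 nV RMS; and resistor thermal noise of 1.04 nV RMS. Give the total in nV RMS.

Uncorrelated sources add in power (mean-square): V_tot = √(ΣV_i²)
V_tot = √[(3.01×10⁻⁹)² + (1.04×10⁻⁹)²] = 3.18×10⁻⁹ V = 3.18 nV

3.18 nV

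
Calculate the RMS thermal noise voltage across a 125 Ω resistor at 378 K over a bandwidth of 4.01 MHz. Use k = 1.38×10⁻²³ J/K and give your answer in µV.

3.23 µV

V_n = √(4kTRB)
4kTRB = 4 × 1.38×10⁻²³ × 378 × 1.25×10² × 4.01×10⁶ = 1.05×10⁻¹¹ V²
V_n = √(1.05×10⁻¹¹) = 3.23×10⁻⁶ V = 3.23 µV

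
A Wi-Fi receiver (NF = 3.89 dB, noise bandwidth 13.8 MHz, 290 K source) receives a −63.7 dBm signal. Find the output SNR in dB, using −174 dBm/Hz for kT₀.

35.0 dB

Noise floor: N = −174 + 10 log₁₀(B) + NF
10 log₁₀(1.38×10⁷) = 71.4 dB
N = −174 + 71.4 + 3.89 = −98.71 dBm
SNR = P_sig − N = −63.7 − (−98.71) = 35.01 dB → 35.0 dB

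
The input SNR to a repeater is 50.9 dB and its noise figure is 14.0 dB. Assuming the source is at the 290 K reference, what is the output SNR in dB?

By definition F = SNR_in/SNR_out, so in dB: SNR_out = SNR_in − NF
SNR_out = 50.9 − 14.0 = 36.9 dB

36.9 dB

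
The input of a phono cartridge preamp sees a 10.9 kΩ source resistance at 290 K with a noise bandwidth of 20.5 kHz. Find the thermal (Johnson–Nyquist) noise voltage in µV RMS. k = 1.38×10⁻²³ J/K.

V_n = √(4kTRB)
4kTRB = 4 × 1.38×10⁻²³ × 290 × 1.09×10⁴ × 2.05×10⁴ = 3.58×10⁻¹² V²
V_n = √(3.58×10⁻¹²) = 1.89×10⁻⁶ V = 1.89 µV

1.89 µV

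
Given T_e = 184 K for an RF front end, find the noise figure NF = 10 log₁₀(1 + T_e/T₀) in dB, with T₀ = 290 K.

2.13 dB

F = 1 + T_e/T₀ = 1 + 184/290 = 1.63448
NF = 10 log₁₀(1.63448) = 2.13 dB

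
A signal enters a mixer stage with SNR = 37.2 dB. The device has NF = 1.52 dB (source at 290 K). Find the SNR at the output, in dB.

By definition F = SNR_in/SNR_out, so in dB: SNR_out = SNR_in − NF
SNR_out = 37.2 − 1.52 = 35.68 dB

35.68 dB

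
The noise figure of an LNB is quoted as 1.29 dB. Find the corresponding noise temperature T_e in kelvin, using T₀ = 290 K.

F = 10^(1.29/10) = 1.34586
T_e = (F − 1)·T₀ = (1.34586 − 1) × 290 = 100 K

100 K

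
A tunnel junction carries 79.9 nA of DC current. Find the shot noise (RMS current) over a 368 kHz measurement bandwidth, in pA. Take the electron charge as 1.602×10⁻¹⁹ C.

I_n = √(2qI·B)
2qI·B = 2 × 1.602×10⁻¹⁹ × 7.99×10⁻⁸ × 3.68×10⁵ = 9.42×10⁻²¹ A²
I_n = √(9.42×10⁻²¹) = 9.71×10⁻¹¹ A = 97.1 pA

97.1 pA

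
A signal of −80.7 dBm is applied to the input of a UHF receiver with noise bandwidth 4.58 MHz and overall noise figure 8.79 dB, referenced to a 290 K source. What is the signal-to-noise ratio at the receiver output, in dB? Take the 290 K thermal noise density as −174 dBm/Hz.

17.9 dB

Noise floor: N = −174 + 10 log₁₀(B) + NF
10 log₁₀(4.58×10⁶) = 66.61 dB
N = −174 + 66.61 + 8.79 = −98.60 dBm
SNR = P_sig − N = −80.7 − (−98.60) = 17.90 dB → 17.9 dB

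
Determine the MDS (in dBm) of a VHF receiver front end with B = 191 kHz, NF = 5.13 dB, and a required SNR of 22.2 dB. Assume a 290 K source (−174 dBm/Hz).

−93.9 dBm

Sensitivity = −174 + 10 log₁₀(B) + NF + SNR_min
= −174 + 52.81 + 5.13 + 22.2
= −93.86 dBm → −93.9 dBm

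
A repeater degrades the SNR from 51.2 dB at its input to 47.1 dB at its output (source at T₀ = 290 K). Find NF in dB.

NF (dB) = SNR_in(dB) − SNR_out(dB) when the source is at T₀
NF = 51.2 − 47.1 = 4.1 dB

4.1 dB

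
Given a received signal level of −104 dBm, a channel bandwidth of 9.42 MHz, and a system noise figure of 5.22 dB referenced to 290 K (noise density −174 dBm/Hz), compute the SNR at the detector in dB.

Noise floor: N = −174 + 10 log₁₀(B) + NF
10 log₁₀(9.42×10⁶) = 69.74 dB
N = −174 + 69.74 + 5.22 = −99.04 dBm
SNR = P_sig − N = −104 − (−99.04) = −4.96 dB → −5.0 dB

−5.0 dB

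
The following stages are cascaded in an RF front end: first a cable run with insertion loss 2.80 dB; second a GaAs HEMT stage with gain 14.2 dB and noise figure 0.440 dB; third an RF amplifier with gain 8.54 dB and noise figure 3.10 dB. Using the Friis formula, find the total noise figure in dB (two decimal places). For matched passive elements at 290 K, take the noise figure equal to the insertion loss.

3.39 dB

Convert to linear (a loss of L dB is a gain of −L dB): F_i = 10^(NF_i/10), G_i = 10^(G_i,dB/10)
  Stage 1: F_1 = 10^(2.80/10) = 1.905, G_1 = 10^(−2.80/10) = 0.5248
  Stage 2: F_2 = 10^(0.440/10) = 1.107, G_2 = 10^(14.2/10) = 26.30
  Stage 3: F_3 = 10^(3.10/10) = 2.042, G_3 = 10^(8.54/10) = 7.145
Friis cascade:
  F = 1.905 + (1.107 − 1)/0.5248 + (2.042 − 1)/13.80 = 2.184
NF = 10 log₁₀(2.184) = 3.39 dB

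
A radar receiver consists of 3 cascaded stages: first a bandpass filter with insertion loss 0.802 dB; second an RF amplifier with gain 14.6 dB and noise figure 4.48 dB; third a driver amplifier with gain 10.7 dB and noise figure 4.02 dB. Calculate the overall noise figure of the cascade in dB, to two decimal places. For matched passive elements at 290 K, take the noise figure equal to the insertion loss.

5.36 dB

Convert to linear (a loss of L dB is a gain of −L dB): F_i = 10^(NF_i/10), G_i = 10^(G_i,dB/10)
  Stage 1: F_1 = 10^(0.802/10) = 1.203, G_1 = 10^(−0.802/10) = 0.8314
  Stage 2: F_2 = 10^(4.48/10) = 2.805, G_2 = 10^(14.6/10) = 28.84
  Stage 3: F_3 = 10^(4.02/10) = 2.523, G_3 = 10^(10.7/10) = 11.75
Friis cascade:
  F = 1.203 + (2.805 − 1)/0.8314 + (2.523 − 1)/23.98 = 3.438
NF = 10 log₁₀(3.438) = 5.36 dB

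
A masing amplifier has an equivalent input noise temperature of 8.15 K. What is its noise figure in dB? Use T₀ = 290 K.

0.120 dB

F = 1 + T_e/T₀ = 1 + 8.15/290 = 1.0281
NF = 10 log₁₀(1.0281) = 0.120 dB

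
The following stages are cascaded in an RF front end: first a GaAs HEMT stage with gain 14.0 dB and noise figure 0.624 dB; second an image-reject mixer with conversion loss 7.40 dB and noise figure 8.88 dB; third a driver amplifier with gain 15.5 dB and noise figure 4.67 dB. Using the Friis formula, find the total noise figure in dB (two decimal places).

2.66 dB

Convert to linear (a loss of L dB is a gain of −L dB): F_i = 10^(NF_i/10), G_i = 10^(G_i,dB/10)
  Stage 1: F_1 = 10^(0.624/10) = 1.155, G_1 = 10^(14.0/10) = 25.12
  Stage 2: F_2 = 10^(8.88/10) = 7.727, G_2 = 10^(−7.40/10) = 0.1820
  Stage 3: F_3 = 10^(4.67/10) = 2.931, G_3 = 10^(15.5/10) = 35.48
Friis cascade:
  F = 1.155 + (7.727 − 1)/25.12 + (2.931 − 1)/4.571 = 1.845
NF = 10 log₁₀(1.845) = 2.66 dB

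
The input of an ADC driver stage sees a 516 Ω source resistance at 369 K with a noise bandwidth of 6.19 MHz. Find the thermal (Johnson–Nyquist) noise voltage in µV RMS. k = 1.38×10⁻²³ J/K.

V_n = √(4kTRB)
4kTRB = 4 × 1.38×10⁻²³ × 369 × 5.16×10² × 6.19×10⁶ = 6.51×10⁻¹¹ V²
V_n = √(6.51×10⁻¹¹) = 8.07×10⁻⁶ V = 8.07 µV

8.07 µV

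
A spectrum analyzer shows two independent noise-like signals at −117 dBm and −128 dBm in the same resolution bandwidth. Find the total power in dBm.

Convert to linear, add, convert back:
P₁ = 2.00×10⁻¹⁵ W, P₂ = 1.58×10⁻¹⁶ W
P_tot = 2.15×10⁻¹⁵ W → 10 log₁₀(P_tot / 10⁻³) = −116.7 dBm

−116.7 dBm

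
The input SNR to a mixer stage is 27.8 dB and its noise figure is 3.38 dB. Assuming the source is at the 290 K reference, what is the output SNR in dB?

24.42 dB

By definition F = SNR_in/SNR_out, so in dB: SNR_out = SNR_in − NF
SNR_out = 27.8 − 3.38 = 24.42 dB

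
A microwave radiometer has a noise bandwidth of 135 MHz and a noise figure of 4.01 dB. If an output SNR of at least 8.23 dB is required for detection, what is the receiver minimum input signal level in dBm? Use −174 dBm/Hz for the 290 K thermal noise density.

Sensitivity = −174 + 10 log₁₀(B) + NF + SNR_min
= −174 + 81.3 + 4.01 + 8.23
= −80.46 dBm → −80.5 dBm

−80.5 dBm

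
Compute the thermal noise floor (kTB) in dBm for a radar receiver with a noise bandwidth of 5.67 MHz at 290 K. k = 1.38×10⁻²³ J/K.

P_n = kTB = 1.38×10⁻²³ × 290 × 5.67×10⁶ = 2.27×10⁻¹⁴ W
In dBm: 10 log₁₀(2.27×10⁻¹⁴ / 10⁻³) = −106.4 dBm

−106.4 dBm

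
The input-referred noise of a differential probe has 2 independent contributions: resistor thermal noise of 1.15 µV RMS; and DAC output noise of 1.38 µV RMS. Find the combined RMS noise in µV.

Uncorrelated sources add in power (mean-square): V_tot = √(ΣV_i²)
V_tot = √[(1.15×10⁻⁶)² + (1.38×10⁻⁶)²] = 1.80×10⁻⁶ V = 1.80 µV

1.80 µV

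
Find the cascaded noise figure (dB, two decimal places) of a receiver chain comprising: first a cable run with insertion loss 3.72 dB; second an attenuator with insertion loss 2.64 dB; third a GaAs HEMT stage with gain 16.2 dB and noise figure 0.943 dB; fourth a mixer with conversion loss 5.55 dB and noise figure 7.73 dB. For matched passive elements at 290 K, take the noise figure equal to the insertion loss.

7.70 dB

Convert to linear (a loss of L dB is a gain of −L dB): F_i = 10^(NF_i/10), G_i = 10^(G_i,dB/10)
  Stage 1: F_1 = 10^(3.72/10) = 2.355, G_1 = 10^(−3.72/10) = 0.4246
  Stage 2: F_2 = 10^(2.64/10) = 1.837, G_2 = 10^(−2.64/10) = 0.5445
  Stage 3: F_3 = 10^(0.943/10) = 1.243, G_3 = 10^(16.2/10) = 41.69
  Stage 4: F_4 = 10^(7.73/10) = 5.929, G_4 = 10^(−5.55/10) = 0.2786
Friis cascade:
  F = 2.355 + (1.837 − 1)/0.4246 + (1.243 − 1)/0.2312 + (5.929 − 1)/9.638 = 5.885
NF = 10 log₁₀(5.885) = 7.70 dB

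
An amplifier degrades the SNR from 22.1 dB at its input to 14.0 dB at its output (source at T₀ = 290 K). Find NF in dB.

NF (dB) = SNR_in(dB) − SNR_out(dB) when the source is at T₀
NF = 22.1 − 14.0 = 8.1 dB

8.1 dB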